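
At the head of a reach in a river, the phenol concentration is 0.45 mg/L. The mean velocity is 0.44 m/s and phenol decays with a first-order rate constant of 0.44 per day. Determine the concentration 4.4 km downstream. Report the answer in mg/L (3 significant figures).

0.428 mg/L

Travel time t = 4.4 km / 0.44 m/s = 4400/0.44 = 1e+04 s = 0.1157 d.
First-order decay: C = 0.45·exp(−0.44·0.1157) = 0.45·0.9503 = 0.4277 mg/L.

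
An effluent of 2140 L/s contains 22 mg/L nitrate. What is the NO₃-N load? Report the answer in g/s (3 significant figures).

47.1 g/s

2140 L/s = 2.14 m³/s.
Mass flux = Q·C = 2.14 m³/s × 22 g/m³ = 47.08 g/s.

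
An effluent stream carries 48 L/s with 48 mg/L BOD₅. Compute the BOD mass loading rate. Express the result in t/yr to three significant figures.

48 L/s = 0.048 m³/s.
Mass flux = Q·C = 0.048 m³/s × 48 g/m³ = 2.304 g/s.
= 2.304 g/s × 31.56 = 72.71 t/yr.

72.7 t/yr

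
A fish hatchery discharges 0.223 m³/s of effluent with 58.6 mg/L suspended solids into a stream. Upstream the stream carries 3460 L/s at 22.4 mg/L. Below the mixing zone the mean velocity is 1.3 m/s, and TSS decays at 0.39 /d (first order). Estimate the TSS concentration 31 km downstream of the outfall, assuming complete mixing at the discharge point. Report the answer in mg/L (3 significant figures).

22.1 mg/L

3460 L/s = 3.46 m³/s.
After complete mixing, C₀ = (0.223·58.6 + 3.46·22.4) / 3.683 = 24.59 mg/L.
Travel time t = 3.1e+04 m / 1.3 m/s = 2.385e+04 s = 0.276 d.
C = 24.59·exp(−0.39·0.276) = 24.59·0.898 = 22.08 mg/L.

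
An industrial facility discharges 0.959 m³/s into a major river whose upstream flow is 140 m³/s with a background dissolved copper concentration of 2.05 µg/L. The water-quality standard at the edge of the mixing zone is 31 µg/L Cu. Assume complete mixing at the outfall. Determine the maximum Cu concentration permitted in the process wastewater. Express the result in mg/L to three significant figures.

4.26 mg/L

2.05 µg/L = 0.00205 mg/L.
31 µg/L = 0.031 mg/L.
Mass balance: 0.031·141 = 0.959·Cₑ + 140·0.00205.
Cₑ = (4.37 − 0.287) / 0.959 = 4.257 mg/L.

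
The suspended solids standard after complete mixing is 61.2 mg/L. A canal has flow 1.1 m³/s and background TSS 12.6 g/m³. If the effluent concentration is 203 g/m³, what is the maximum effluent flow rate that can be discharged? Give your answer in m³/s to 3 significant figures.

Mass balance at complete mixing: C_std·(Q_w + Q_r) = Q_w·C_e + Q_r·C_b.
Rearranging, Q_w = Q_r·(C_std − C_b)/(C_e − C_std) = 1.1·(61.2 − 12.6) / (203 − 61.2) = 0.377 m³/s.

0.377 m³/s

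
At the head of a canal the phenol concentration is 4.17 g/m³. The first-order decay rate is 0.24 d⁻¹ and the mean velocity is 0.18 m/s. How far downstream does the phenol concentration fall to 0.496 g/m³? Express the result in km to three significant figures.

138 km

From C = C₀·e^(−kt), t = ln(C₀/C)/k = ln(4.17/0.496)/0.24 = 2.129/0.24 = 8.871 d.
Distance = v·t = 0.18 m/s × 7.665e+05 s = 1.38e+05 m = 138 km.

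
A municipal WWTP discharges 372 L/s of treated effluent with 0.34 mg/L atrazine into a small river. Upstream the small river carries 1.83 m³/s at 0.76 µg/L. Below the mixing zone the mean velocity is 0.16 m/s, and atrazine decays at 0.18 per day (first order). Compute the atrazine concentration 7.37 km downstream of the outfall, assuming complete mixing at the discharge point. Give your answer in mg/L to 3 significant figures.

372 L/s = 0.372 m³/s.
0.76 µg/L = 0.00076 mg/L.
After complete mixing, C₀ = (0.372·0.34 + 1.83·0.00076) / 2.202 = 0.05807 mg/L.
Travel time t = 7370 m / 0.16 m/s = 4.606e+04 s = 0.5331 d.
C = 0.05807·exp(−0.18·0.5331) = 0.05807·0.9085 = 0.05276 mg/L.

0.0528 mg/L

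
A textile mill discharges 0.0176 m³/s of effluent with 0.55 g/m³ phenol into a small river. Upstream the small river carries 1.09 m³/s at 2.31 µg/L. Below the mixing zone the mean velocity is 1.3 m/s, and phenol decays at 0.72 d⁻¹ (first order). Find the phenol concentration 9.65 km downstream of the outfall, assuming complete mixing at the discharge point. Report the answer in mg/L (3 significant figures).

2.31 µg/L = 0.00231 mg/L.
After complete mixing, C₀ = (0.0176·0.55 + 1.09·0.00231) / 1.108 = 0.01101 mg/L.
Travel time t = 9650 m / 1.3 m/s = 7423 s = 0.08592 d.
C = 0.01101·exp(−0.72·0.08592) = 0.01101·0.94 = 0.01035 mg/L.

0.0104 mg/L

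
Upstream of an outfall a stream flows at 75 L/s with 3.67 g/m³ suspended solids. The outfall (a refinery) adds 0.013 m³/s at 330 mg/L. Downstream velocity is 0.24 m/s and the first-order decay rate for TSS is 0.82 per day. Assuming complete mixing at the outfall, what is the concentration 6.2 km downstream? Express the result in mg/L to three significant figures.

75 L/s = 0.075 m³/s.
After complete mixing, C₀ = (0.013·330 + 0.075·3.67) / 0.088 = 51.88 mg/L.
Travel time t = 6200 m / 0.24 m/s = 2.583e+04 s = 0.299 d.
C = 51.88·exp(−0.82·0.299) = 51.88·0.7826 = 40.6 mg/L.

40.6 mg/L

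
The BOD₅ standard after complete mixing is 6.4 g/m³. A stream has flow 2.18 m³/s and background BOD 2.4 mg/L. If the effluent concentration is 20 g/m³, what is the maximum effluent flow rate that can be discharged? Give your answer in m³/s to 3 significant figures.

Mass balance at complete mixing: C_std·(Q_w + Q_r) = Q_w·C_e + Q_r·C_b.
Rearranging, Q_w = Q_r·(C_std − C_b)/(C_e − C_std) = 2.18·(6.4 − 2.4) / (20 − 6.4) = 0.6412 m³/s.

0.641 m³/s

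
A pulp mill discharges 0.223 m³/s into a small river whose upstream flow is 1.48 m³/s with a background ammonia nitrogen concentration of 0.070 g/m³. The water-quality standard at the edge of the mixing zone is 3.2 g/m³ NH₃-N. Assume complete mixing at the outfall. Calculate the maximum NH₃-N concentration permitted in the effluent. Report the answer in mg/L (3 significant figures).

24.0 mg/L

Mass balance: 3.2·1.703 = 0.223·Cₑ + 1.48·0.07.
Cₑ = (5.45 − 0.1036) / 0.223 = 23.97 mg/L.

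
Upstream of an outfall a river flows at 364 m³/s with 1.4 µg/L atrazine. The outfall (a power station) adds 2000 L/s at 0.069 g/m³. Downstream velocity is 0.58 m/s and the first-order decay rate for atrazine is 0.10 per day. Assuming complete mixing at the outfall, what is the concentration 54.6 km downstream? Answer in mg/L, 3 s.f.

0.00159 mg/L

2000 L/s = 2 m³/s.
1.4 µg/L = 0.0014 mg/L.
After complete mixing, C₀ = (2·0.069 + 364·0.0014) / 366 = 0.001769 mg/L.
Travel time t = 5.46e+04 m / 0.58 m/s = 9.414e+04 s = 1.09 d.
C = 0.001769·exp(−0.10·1.09) = 0.001769·0.8968 = 0.001587 mg/L.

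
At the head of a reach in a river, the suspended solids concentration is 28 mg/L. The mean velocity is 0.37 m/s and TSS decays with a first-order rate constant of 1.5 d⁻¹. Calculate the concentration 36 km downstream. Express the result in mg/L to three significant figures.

5.17 mg/L

Travel time t = 36 km / 0.37 m/s = 3.6e+04/0.37 = 9.73e+04 s = 1.126 d.
First-order decay: C = 28·exp(−1.5·1.126) = 28·0.1847 = 5.171 mg/L.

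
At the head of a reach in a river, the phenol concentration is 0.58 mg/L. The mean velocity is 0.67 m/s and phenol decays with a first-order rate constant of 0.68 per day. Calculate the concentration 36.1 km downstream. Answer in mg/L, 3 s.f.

0.380 mg/L

Travel time t = 36.1 km / 0.67 m/s = 3.61e+04/0.67 = 5.388e+04 s = 0.6236 d.
First-order decay: C = 0.58·exp(−0.68·0.6236) = 0.58·0.6544 = 0.3795 mg/L.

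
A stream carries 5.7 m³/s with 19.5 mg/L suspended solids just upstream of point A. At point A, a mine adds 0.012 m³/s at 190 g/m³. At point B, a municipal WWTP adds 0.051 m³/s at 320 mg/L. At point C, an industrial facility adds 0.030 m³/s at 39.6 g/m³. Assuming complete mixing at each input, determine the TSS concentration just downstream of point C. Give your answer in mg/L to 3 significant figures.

22.6 mg/L

After input A: C = (5.7·19.5 + 0.012·190) / 5.712 = 19.86 mg/L.
After input B: C = (5.712·19.86 + 0.051·320) / 5.763 = 22.51 mg/L.
After input C: C = (5.763·22.51 + 0.03·39.6) / 5.793 = 22.6 mg/L.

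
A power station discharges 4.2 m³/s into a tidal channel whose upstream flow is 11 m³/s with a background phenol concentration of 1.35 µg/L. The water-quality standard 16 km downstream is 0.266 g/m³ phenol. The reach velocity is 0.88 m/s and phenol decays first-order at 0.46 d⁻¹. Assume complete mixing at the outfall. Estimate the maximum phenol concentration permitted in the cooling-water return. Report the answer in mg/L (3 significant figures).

1.06 mg/L

1.35 µg/L = 0.00135 mg/L.
Travel time to the compliance point: t = 1.6e+04/0.88 = 1.818e+04 s = 0.2104 d; decay factor exp(−0.46·0.2104) = 0.9077.
So the concentration just after mixing may be at most 0.266/0.9077 = 0.293 mg/L.
Mass balance: 0.293·15.2 = 4.2·Cₑ + 11·0.00135.
Cₑ = (4.454 − 0.01485) / 4.2 = 1.057 mg/L.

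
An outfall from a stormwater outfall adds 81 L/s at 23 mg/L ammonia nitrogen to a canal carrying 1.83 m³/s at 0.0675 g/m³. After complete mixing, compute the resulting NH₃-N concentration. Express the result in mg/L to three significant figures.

1.04 mg/L

81 L/s = 0.081 m³/s.
By mass balance at complete mixing, C = (0.081·23 + 1.83·0.0675) / (0.081 + 1.83) = 1.987/1.911 = 1.04 mg/L.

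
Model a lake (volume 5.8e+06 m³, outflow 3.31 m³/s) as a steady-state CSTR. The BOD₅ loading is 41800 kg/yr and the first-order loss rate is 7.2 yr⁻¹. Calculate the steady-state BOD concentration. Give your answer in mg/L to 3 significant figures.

0.286 mg/L

Outflow Q = 3.31 m³/s × 3.156e+07 s/yr = 1.045e+08 m³/yr.
Steady-state CSTR mass balance: W = Q·C + k·V·C, so C = W/(Q + kV).
Q + kV = 1.045e+08 + 7.2·5.8e+06 = 1.462e+08 m³/yr.
C = 41800/1.462e+08 = 0.0002859 kg/m³ = 0.2859 mg/L.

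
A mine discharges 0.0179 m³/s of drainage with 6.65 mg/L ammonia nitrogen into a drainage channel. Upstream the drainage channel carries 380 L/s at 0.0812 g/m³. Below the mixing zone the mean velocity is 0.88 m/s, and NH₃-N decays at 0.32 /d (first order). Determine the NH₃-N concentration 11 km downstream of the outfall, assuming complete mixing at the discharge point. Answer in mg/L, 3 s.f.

380 L/s = 0.38 m³/s.
After complete mixing, C₀ = (0.0179·6.65 + 0.38·0.0812) / 0.3979 = 0.3767 mg/L.
Travel time t = 1.1e+04 m / 0.88 m/s = 1.25e+04 s = 0.1447 d.
C = 0.3767·exp(−0.32·0.1447) = 0.3767·0.9548 = 0.3597 mg/L.

0.360 mg/L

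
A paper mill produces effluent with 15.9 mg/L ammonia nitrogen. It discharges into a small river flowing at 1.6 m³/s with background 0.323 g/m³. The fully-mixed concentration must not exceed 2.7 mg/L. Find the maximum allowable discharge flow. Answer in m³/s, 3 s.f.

0.288 m³/s

Mass balance at complete mixing: C_std·(Q_w + Q_r) = Q_w·C_e + Q_r·C_b.
Rearranging, Q_w = Q_r·(C_std − C_b)/(C_e − C_std) = 1.6·(2.7 − 0.323) / (15.9 − 2.7) = 0.2881 m³/s.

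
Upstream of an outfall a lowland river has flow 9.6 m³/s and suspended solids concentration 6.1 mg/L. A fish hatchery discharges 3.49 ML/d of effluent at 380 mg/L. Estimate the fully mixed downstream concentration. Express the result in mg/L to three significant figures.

7.67 mg/L

3.49 ML/d = 0.04039 m³/s.
Conservation of mass across the mixing zone: C = (0.04039·380 + 9.6·6.1) / (0.04039 + 9.6) = 73.91/9.64 = 7.667 mg/L.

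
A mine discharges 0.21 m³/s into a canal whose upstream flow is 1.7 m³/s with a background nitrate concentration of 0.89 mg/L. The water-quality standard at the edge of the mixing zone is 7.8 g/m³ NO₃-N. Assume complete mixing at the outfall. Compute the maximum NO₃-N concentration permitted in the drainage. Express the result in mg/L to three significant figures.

Mass balance: 7.8·1.91 = 0.21·Cₑ + 1.7·0.89.
Cₑ = (14.9 − 1.513) / 0.21 = 63.74 mg/L.

63.7 mg/L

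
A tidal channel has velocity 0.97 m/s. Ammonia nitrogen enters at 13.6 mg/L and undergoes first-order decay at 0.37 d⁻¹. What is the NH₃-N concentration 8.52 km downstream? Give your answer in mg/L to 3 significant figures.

Travel time t = 8.52 km / 0.97 m/s = 8520/0.97 = 8784 s = 0.1017 d.
First-order decay: C = 13.6·exp(−0.37·0.1017) = 13.6·0.9631 = 13.1 mg/L.

13.1 mg/L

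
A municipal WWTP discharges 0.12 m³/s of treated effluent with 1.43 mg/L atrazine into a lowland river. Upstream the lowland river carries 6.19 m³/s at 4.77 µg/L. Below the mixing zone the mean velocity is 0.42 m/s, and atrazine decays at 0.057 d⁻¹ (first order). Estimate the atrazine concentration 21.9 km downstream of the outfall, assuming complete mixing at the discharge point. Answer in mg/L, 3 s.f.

0.0308 mg/L

4.77 µg/L = 0.00477 mg/L.
After complete mixing, C₀ = (0.12·1.43 + 6.19·0.00477) / 6.31 = 0.03187 mg/L.
Travel time t = 2.19e+04 m / 0.42 m/s = 5.214e+04 s = 0.6035 d.
C = 0.03187·exp(−0.057·0.6035) = 0.03187·0.9662 = 0.0308 mg/L.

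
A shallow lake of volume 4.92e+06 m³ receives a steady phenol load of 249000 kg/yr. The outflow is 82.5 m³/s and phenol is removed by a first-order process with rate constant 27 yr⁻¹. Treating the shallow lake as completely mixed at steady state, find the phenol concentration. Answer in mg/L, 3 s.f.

Outflow Q = 82.5 m³/s × 3.156e+07 s/yr = 2.604e+09 m³/yr.
Steady-state CSTR mass balance: W = Q·C + k·V·C, so C = W/(Q + kV).
Q + kV = 2.604e+09 + 27·4.92e+06 = 2.736e+09 m³/yr.
C = 249000/2.736e+09 = 9.1e-05 kg/m³ = 0.091 mg/L.

0.0910 mg/L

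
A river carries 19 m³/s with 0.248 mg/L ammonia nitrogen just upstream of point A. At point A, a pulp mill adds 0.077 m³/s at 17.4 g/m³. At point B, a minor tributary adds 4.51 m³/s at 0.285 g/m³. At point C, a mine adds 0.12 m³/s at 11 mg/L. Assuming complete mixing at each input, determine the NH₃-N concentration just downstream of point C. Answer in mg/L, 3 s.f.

After input A: C = (19·0.248 + 0.077·17.4) / 19.08 = 0.3172 mg/L.
After input B: C = (19.08·0.3172 + 4.51·0.285) / 23.59 = 0.3111 mg/L.
After input C: C = (23.59·0.3111 + 0.12·11) / 23.71 = 0.3652 mg/L.

0.365 mg/L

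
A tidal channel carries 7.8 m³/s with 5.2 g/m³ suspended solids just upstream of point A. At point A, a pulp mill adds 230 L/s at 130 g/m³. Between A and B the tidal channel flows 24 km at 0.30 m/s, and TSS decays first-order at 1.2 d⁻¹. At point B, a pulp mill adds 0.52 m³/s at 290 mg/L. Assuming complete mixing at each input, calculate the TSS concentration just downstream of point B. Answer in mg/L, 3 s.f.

20.4 mg/L

230 L/s = 0.23 m³/s.
After input A: C = (7.8·5.2 + 0.23·130) / 8.03 = 8.775 mg/L.
Over the 24 km reach to input B (t = 8e+04 s = 0.9259 d), decay gives C = 8.775·exp(−1.2·0.9259) = 2.889 mg/L.
After input B: C = (8.03·2.889 + 0.52·290) / 8.55 = 20.35 mg/L.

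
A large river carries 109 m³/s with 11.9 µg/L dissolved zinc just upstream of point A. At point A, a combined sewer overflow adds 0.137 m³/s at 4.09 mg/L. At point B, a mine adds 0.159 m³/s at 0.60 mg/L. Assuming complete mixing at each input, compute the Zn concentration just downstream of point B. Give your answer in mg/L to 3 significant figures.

11.9 µg/L = 0.0119 mg/L.
After input A: C = (109·0.0119 + 0.137·4.09) / 109.1 = 0.01702 mg/L.
After input B: C = (109.1·0.01702 + 0.159·0.6) / 109.3 = 0.01787 mg/L.

0.0179 mg/L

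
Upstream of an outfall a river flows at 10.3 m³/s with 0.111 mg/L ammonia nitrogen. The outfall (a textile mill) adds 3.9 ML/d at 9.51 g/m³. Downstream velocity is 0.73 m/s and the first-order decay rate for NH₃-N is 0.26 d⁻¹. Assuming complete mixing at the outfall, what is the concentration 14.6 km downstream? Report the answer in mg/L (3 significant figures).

3.9 ML/d = 0.04514 m³/s.
After complete mixing, C₀ = (0.04514·9.51 + 10.3·0.111) / 10.35 = 0.152 mg/L.
Travel time t = 1.46e+04 m / 0.73 m/s = 2e+04 s = 0.2315 d.
C = 0.152·exp(−0.26·0.2315) = 0.152·0.9416 = 0.1431 mg/L.

0.143 mg/L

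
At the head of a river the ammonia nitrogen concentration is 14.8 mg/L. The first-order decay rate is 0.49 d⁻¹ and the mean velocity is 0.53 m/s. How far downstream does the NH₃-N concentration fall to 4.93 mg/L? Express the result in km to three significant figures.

From C = C₀·e^(−kt), t = ln(C₀/C)/k = ln(14.8/4.93)/0.49 = 1.099/0.49 = 2.243 d.
Distance = v·t = 0.53 m/s × 1.938e+05 s = 1.027e+05 m = 102.7 km.

103 km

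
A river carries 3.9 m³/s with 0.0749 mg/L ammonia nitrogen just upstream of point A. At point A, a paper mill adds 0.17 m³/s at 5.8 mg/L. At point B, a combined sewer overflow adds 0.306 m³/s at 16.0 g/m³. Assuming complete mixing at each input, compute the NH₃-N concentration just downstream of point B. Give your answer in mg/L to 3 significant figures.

After input A: C = (3.9·0.0749 + 0.17·5.8) / 4.07 = 0.314 mg/L.
After input B: C = (4.07·0.314 + 0.306·16) / 4.376 = 1.411 mg/L.

1.41 mg/L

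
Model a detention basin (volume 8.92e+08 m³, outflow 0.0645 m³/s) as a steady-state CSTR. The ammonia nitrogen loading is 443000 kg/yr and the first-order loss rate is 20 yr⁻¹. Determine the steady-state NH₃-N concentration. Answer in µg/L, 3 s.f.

24.8 µg/L

Outflow Q = 0.0645 m³/s × 3.156e+07 s/yr = 2.035e+06 m³/yr.
Steady-state CSTR mass balance: W = Q·C + k·V·C, so C = W/(Q + kV).
Q + kV = 2.035e+06 + 20·8.92e+08 = 1.784e+10 m³/yr.
C = 443000/1.784e+10 = 2.483e-05 kg/m³ = 0.02483 mg/L = 24.83 µg/L.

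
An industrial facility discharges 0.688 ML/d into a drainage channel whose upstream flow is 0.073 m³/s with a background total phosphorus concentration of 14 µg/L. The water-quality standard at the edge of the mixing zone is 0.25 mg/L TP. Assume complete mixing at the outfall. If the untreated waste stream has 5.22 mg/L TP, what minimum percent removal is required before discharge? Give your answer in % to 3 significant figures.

0.688 ML/d = 0.007963 m³/s.
14 µg/L = 0.014 mg/L.
Mass balance: 0.25·0.08096 = 0.007963·Cₑ + 0.073·0.014.
Cₑ = (0.02024 − 0.001022) / 0.007963 = 2.414 mg/L.
Required removal = 1 − 2.414/5.22 = 53.76 %.

53.8 %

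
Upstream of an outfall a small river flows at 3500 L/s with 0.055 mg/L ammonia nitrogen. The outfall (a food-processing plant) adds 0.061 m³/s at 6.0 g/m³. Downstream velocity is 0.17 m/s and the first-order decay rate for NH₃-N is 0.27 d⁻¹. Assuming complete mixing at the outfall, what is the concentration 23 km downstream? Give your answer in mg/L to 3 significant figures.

0.103 mg/L

3500 L/s = 3.5 m³/s.
After complete mixing, C₀ = (0.061·6 + 3.5·0.055) / 3.561 = 0.1568 mg/L.
Travel time t = 2.3e+04 m / 0.17 m/s = 1.353e+05 s = 1.566 d.
C = 0.1568·exp(−0.27·1.566) = 0.1568·0.6552 = 0.1028 mg/L.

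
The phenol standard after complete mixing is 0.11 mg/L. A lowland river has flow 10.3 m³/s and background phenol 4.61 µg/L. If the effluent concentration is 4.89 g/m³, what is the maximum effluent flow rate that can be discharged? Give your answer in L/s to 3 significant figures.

4.61 µg/L = 0.00461 mg/L.
Mass balance at complete mixing: C_std·(Q_w + Q_r) = Q_w·C_e + Q_r·C_b.
Rearranging, Q_w = Q_r·(C_std − C_b)/(C_e − C_std) = 10.3·(0.11 − 0.00461) / (4.89 − 0.11) = 0.2271 m³/s.
= 227.1 L/s.

227 L/s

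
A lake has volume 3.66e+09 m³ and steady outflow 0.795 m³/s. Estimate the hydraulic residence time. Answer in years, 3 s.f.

146 yr

Q = 0.795 m³/s × 3.156e+07 s/yr = 2.509e+07 m³/yr.
Hydraulic residence time τ = V/Q = 3.66e+09/2.509e+07 = 145.9 yr.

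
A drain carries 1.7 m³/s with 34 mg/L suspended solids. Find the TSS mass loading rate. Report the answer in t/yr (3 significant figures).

Mass flux = Q·C = 1.7 m³/s × 34 g/m³ = 57.8 g/s.
= 57.8 g/s × 31.56 = 1824 t/yr.

1820 t/yr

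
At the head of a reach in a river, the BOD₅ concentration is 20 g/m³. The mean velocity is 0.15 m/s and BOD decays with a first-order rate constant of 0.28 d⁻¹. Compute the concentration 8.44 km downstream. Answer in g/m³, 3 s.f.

Travel time t = 8.44 km / 0.15 m/s = 8440/0.15 = 5.627e+04 s = 0.6512 d.
First-order decay: C = 20·exp(−0.28·0.6512) = 20·0.8333 = 16.67 g/m³.

16.7 g/m³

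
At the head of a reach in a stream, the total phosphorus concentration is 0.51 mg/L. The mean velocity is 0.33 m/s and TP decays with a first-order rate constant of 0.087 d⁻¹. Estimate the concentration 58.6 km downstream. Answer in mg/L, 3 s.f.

0.426 mg/L

Travel time t = 58.6 km / 0.33 m/s = 5.86e+04/0.33 = 1.776e+05 s = 2.055 d.
First-order decay: C = 0.51·exp(−0.087·2.055) = 0.51·0.8363 = 0.4265 mg/L.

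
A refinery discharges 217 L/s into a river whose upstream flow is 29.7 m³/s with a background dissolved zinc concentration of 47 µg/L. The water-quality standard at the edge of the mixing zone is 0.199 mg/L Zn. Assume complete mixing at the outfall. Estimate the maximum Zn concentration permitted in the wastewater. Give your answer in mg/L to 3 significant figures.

21.0 mg/L

217 L/s = 0.217 m³/s.
47 µg/L = 0.047 mg/L.
Mass balance: 0.199·29.92 = 0.217·Cₑ + 29.7·0.047.
Cₑ = (5.953 − 1.396) / 0.217 = 21 mg/L.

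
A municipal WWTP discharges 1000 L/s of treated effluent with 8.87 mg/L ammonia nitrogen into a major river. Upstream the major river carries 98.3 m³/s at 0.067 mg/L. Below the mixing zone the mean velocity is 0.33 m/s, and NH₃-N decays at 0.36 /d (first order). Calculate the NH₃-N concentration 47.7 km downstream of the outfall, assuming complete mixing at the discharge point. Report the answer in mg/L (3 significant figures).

1000 L/s = 1 m³/s.
After complete mixing, C₀ = (1·8.87 + 98.3·0.067) / 99.3 = 0.1557 mg/L.
Travel time t = 4.77e+04 m / 0.33 m/s = 1.445e+05 s = 1.673 d.
C = 0.1557·exp(−0.36·1.673) = 0.1557·0.5476 = 0.08523 mg/L.

0.0852 mg/L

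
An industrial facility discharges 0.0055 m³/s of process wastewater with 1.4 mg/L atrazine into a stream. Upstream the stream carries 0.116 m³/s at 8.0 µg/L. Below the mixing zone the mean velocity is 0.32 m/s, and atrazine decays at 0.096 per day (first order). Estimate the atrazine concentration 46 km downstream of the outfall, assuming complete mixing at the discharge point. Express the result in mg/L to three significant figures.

0.0605 mg/L

8.0 µg/L = 0.008 mg/L.
After complete mixing, C₀ = (0.0055·1.4 + 0.116·0.008) / 0.1215 = 0.07101 mg/L.
Travel time t = 4.6e+04 m / 0.32 m/s = 1.438e+05 s = 1.664 d.
C = 0.07101·exp(−0.096·1.664) = 0.07101·0.8524 = 0.06053 mg/L.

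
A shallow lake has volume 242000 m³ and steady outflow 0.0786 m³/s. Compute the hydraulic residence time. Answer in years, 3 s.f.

0.0976 yr

Q = 0.0786 m³/s × 3.156e+07 s/yr = 2.48e+06 m³/yr.
Hydraulic residence time τ = V/Q = 242000/2.48e+06 = 0.09756 yr.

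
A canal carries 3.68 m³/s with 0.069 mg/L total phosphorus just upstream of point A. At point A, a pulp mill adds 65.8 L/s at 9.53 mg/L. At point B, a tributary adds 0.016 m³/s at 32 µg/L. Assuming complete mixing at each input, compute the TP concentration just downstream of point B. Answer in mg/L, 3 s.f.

65.8 L/s = 0.0658 m³/s.
After input A: C = (3.68·0.069 + 0.0658·9.53) / 3.746 = 0.2352 mg/L.
32 µg/L = 0.032 mg/L.
After input B: C = (3.746·0.2352 + 0.016·0.032) / 3.762 = 0.2343 mg/L.

0.234 mg/L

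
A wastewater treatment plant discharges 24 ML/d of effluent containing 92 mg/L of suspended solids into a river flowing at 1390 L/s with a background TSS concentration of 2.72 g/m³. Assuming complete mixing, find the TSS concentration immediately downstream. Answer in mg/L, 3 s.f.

17.6 mg/L

24 ML/d = 0.2778 m³/s.
1390 L/s = 1.39 m³/s.
Conservation of mass across the mixing zone: C = (0.2778·92 + 1.39·2.72) / (0.2778 + 1.39) = 29.34/1.668 = 17.59 mg/L.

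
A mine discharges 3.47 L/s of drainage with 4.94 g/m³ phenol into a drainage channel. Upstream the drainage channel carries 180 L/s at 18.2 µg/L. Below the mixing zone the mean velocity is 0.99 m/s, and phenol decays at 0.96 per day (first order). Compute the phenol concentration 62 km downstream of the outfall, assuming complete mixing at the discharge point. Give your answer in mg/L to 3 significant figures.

3.47 L/s = 0.00347 m³/s.
180 L/s = 0.18 m³/s.
18.2 µg/L = 0.0182 mg/L.
After complete mixing, C₀ = (0.00347·4.94 + 0.18·0.0182) / 0.1835 = 0.1113 mg/L.
Travel time t = 6.2e+04 m / 0.99 m/s = 6.263e+04 s = 0.7248 d.
C = 0.1113·exp(−0.96·0.7248) = 0.1113·0.4987 = 0.05549 mg/L.

0.0555 mg/L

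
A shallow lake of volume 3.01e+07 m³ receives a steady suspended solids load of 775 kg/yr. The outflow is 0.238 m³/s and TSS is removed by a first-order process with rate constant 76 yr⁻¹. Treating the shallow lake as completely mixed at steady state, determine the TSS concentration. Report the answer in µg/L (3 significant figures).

Outflow Q = 0.238 m³/s × 3.156e+07 s/yr = 7.511e+06 m³/yr.
Steady-state CSTR mass balance: W = Q·C + k·V·C, so C = W/(Q + kV).
Q + kV = 7.511e+06 + 76·3.01e+07 = 2.295e+09 m³/yr.
C = 775/2.295e+09 = 3.377e-07 kg/m³ = 0.0003377 mg/L = 0.3377 µg/L.

0.338 µg/L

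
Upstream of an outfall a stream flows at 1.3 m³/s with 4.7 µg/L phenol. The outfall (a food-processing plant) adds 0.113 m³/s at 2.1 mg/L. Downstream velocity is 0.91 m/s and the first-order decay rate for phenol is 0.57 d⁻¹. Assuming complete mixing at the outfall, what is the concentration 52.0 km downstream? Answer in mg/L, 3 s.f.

0.118 mg/L

4.7 µg/L = 0.0047 mg/L.
After complete mixing, C₀ = (0.113·2.1 + 1.3·0.0047) / 1.413 = 0.1723 mg/L.
Travel time t = 5.2e+04 m / 0.91 m/s = 5.714e+04 s = 0.6614 d.
C = 0.1723·exp(−0.57·0.6614) = 0.1723·0.6859 = 0.1182 mg/L.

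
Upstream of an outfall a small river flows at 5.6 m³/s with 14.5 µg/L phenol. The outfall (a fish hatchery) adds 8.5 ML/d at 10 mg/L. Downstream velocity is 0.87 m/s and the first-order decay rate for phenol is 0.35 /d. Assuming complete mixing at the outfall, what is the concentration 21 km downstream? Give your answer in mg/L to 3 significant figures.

0.169 mg/L

8.5 ML/d = 0.09838 m³/s.
14.5 µg/L = 0.0145 mg/L.
After complete mixing, C₀ = (0.09838·10 + 5.6·0.0145) / 5.698 = 0.1869 mg/L.
Travel time t = 2.1e+04 m / 0.87 m/s = 2.414e+04 s = 0.2794 d.
C = 0.1869·exp(−0.35·0.2794) = 0.1869·0.9068 = 0.1695 mg/L.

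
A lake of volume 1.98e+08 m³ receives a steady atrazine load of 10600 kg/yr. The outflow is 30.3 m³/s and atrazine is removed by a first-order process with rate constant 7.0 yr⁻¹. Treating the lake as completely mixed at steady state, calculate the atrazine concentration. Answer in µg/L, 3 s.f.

Outflow Q = 30.3 m³/s × 3.156e+07 s/yr = 9.562e+08 m³/yr.
Steady-state CSTR mass balance: W = Q·C + k·V·C, so C = W/(Q + kV).
Q + kV = 9.562e+08 + 7.0·1.98e+08 = 2.342e+09 m³/yr.
C = 10600/2.342e+09 = 4.526e-06 kg/m³ = 0.004526 mg/L = 4.526 µg/L.

4.53 µg/L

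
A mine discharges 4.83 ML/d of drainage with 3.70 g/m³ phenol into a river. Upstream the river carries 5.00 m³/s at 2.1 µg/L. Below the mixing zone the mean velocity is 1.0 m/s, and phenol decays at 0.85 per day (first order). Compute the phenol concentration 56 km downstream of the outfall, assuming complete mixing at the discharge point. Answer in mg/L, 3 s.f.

4.83 ML/d = 0.0559 m³/s.
2.1 µg/L = 0.0021 mg/L.
After complete mixing, C₀ = (0.0559·3.7 + 5·0.0021) / 5.056 = 0.04299 mg/L.
Travel time t = 5.6e+04 m / 1.0 m/s = 5.6e+04 s = 0.6481 d.
C = 0.04299·exp(−0.85·0.6481) = 0.04299·0.5764 = 0.02478 mg/L.

0.0248 mg/L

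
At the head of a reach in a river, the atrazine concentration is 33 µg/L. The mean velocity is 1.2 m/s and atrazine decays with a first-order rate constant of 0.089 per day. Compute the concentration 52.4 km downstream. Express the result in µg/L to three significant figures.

31.5 µg/L

Travel time t = 52.4 km / 1.2 m/s = 5.24e+04/1.2 = 4.367e+04 s = 0.5054 d.
First-order decay: C = 33·exp(−0.089·0.5054) = 33·0.956 = 31.55 µg/L.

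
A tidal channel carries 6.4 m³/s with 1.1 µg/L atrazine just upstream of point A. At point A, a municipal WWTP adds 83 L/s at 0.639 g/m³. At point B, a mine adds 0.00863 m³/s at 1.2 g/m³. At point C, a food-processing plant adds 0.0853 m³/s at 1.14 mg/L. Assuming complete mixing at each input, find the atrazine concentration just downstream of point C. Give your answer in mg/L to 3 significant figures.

1.1 µg/L = 0.0011 mg/L.
83 L/s = 0.083 m³/s.
After input A: C = (6.4·0.0011 + 0.083·0.639) / 6.483 = 0.009267 mg/L.
After input B: C = (6.483·0.009267 + 0.00863·1.2) / 6.492 = 0.01085 mg/L.
After input C: C = (6.492·0.01085 + 0.0853·1.14) / 6.577 = 0.02549 mg/L.

0.0255 mg/L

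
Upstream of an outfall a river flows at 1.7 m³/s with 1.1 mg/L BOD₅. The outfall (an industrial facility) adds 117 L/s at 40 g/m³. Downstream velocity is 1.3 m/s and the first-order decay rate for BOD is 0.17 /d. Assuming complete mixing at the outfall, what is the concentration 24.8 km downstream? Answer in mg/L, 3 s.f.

3.47 mg/L

117 L/s = 0.117 m³/s.
After complete mixing, C₀ = (0.117·40 + 1.7·1.1) / 1.817 = 3.605 mg/L.
Travel time t = 2.48e+04 m / 1.3 m/s = 1.908e+04 s = 0.2208 d.
C = 3.605·exp(−0.17·0.2208) = 3.605·0.9632 = 3.472 mg/L.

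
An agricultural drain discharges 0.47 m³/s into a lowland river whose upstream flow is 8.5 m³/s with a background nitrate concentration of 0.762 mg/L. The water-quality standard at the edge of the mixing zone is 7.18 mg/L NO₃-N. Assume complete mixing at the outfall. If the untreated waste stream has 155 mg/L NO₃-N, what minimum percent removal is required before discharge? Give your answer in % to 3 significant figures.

Mass balance: 7.18·8.97 = 0.47·Cₑ + 8.5·0.762.
Cₑ = (64.4 − 6.477) / 0.47 = 123.3 mg/L.
Required removal = 1 − 123.3/155 = 20.48 %.

20.5 %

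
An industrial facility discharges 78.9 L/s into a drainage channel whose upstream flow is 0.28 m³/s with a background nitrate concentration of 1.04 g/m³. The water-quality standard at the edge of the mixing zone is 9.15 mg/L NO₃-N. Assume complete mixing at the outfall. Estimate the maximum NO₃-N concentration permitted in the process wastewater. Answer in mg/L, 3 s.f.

37.9 mg/L

78.9 L/s = 0.0789 m³/s.
Mass balance: 9.15·0.3589 = 0.0789·Cₑ + 0.28·1.04.
Cₑ = (3.284 − 0.2912) / 0.0789 = 37.93 mg/L.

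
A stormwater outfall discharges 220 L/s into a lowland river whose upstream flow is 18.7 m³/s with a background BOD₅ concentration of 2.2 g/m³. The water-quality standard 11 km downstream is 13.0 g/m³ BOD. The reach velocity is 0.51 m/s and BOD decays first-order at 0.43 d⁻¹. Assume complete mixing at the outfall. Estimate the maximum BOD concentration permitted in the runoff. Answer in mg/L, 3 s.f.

220 L/s = 0.22 m³/s.
Travel time to the compliance point: t = 1.1e+04/0.51 = 2.157e+04 s = 0.2496 d; decay factor exp(−0.43·0.2496) = 0.8982.
So the concentration just after mixing may be at most 13/0.8982 = 14.47 mg/L.
Mass balance: 14.47·18.92 = 0.22·Cₑ + 18.7·2.2.
Cₑ = (273.8 − 41.14) / 0.22 = 1058 mg/L.

1060 mg/L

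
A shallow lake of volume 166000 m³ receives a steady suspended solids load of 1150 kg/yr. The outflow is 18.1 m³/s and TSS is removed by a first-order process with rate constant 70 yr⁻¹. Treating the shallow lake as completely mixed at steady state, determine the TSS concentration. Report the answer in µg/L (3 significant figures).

1.97 µg/L

Outflow Q = 18.1 m³/s × 3.156e+07 s/yr = 5.712e+08 m³/yr.
Steady-state CSTR mass balance: W = Q·C + k·V·C, so C = W/(Q + kV).
Q + kV = 5.712e+08 + 70·166000 = 5.828e+08 m³/yr.
C = 1150/5.828e+08 = 1.973e-06 kg/m³ = 0.001973 mg/L = 1.973 µg/L.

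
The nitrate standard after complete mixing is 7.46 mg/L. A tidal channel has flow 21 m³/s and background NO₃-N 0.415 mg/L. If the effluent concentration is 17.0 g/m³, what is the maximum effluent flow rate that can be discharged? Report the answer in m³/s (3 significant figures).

15.5 m³/s

Mass balance at complete mixing: C_std·(Q_w + Q_r) = Q_w·C_e + Q_r·C_b.
Rearranging, Q_w = Q_r·(C_std − C_b)/(C_e − C_std) = 21·(7.46 − 0.415) / (17 − 7.46) = 15.51 m³/s.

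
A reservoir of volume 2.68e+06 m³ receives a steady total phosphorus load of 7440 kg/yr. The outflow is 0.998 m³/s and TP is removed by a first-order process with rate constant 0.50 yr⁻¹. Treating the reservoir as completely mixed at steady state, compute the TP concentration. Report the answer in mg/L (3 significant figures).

Outflow Q = 0.998 m³/s × 3.156e+07 s/yr = 3.149e+07 m³/yr.
Steady-state CSTR mass balance: W = Q·C + k·V·C, so C = W/(Q + kV).
Q + kV = 3.149e+07 + 0.50·2.68e+06 = 3.283e+07 m³/yr.
C = 7440/3.283e+07 = 0.0002266 kg/m³ = 0.2266 mg/L.

0.227 mg/L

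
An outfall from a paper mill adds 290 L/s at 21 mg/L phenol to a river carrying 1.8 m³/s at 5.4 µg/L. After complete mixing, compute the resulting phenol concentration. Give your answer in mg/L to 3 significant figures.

2.92 mg/L

290 L/s = 0.29 m³/s.
5.4 µg/L = 0.0054 mg/L.
Conservation of mass across the mixing zone: C = (0.29·21 + 1.8·0.0054) / (0.29 + 1.8) = 6.1/2.09 = 2.919 mg/L.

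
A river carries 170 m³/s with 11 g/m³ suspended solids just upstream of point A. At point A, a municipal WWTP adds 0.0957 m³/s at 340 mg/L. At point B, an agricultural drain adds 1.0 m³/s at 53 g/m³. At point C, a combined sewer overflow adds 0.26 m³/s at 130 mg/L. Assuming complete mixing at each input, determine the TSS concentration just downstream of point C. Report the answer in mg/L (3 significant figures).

After input A: C = (170·11 + 0.0957·340) / 170.1 = 11.19 mg/L.
After input B: C = (170.1·11.19 + 1·53) / 171.1 = 11.43 mg/L.
After input C: C = (171.1·11.43 + 0.26·130) / 171.4 = 11.61 mg/L.

11.6 mg/L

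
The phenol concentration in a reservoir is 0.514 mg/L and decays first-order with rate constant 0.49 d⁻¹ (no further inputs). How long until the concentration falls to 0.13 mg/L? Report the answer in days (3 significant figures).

2.81 d

t = ln(C₀/C)/k = ln(0.514/0.13)/0.49 = 1.375/0.49 = 2.805 d.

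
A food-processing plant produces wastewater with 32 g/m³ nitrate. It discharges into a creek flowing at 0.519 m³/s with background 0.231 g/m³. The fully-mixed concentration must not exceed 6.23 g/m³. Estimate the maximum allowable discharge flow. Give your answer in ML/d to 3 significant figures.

10.4 ML/d

Mass balance at complete mixing: C_std·(Q_w + Q_r) = Q_w·C_e + Q_r·C_b.
Rearranging, Q_w = Q_r·(C_std − C_b)/(C_e − C_std) = 0.519·(6.23 − 0.231) / (32 − 6.23) = 0.1208 m³/s.
= 10.44 ML/d.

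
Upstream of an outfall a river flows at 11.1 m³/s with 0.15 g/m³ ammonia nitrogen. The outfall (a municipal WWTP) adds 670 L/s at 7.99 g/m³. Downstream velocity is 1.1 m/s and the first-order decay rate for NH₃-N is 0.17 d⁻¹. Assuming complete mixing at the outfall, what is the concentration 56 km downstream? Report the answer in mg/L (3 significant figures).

670 L/s = 0.67 m³/s.
After complete mixing, C₀ = (0.67·7.99 + 11.1·0.15) / 11.77 = 0.5963 mg/L.
Travel time t = 5.6e+04 m / 1.1 m/s = 5.091e+04 s = 0.5892 d.
C = 0.5963·exp(−0.17·0.5892) = 0.5963·0.9047 = 0.5395 mg/L.

0.539 mg/L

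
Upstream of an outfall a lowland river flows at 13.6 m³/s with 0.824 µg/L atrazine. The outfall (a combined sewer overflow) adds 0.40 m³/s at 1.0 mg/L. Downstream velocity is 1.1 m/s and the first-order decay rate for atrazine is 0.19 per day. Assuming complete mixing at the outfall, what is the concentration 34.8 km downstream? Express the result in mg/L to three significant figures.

0.824 µg/L = 0.000824 mg/L.
After complete mixing, C₀ = (0.4·1 + 13.6·0.000824) / 14 = 0.02937 mg/L.
Travel time t = 3.48e+04 m / 1.1 m/s = 3.164e+04 s = 0.3662 d.
C = 0.02937·exp(−0.19·0.3662) = 0.02937·0.9328 = 0.0274 mg/L.

0.0274 mg/L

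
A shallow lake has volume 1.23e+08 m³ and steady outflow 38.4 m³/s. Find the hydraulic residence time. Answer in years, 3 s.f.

0.102 yr

Q = 38.4 m³/s × 3.156e+07 s/yr = 1.212e+09 m³/yr.
Hydraulic residence time τ = V/Q = 1.23e+08/1.212e+09 = 0.1015 yr.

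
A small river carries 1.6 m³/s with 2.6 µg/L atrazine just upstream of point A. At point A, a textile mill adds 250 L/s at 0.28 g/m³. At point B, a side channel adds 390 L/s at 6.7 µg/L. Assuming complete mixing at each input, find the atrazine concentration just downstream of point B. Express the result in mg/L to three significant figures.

0.0343 mg/L

2.6 µg/L = 0.0026 mg/L.
250 L/s = 0.25 m³/s.
After input A: C = (1.6·0.0026 + 0.25·0.28) / 1.85 = 0.04009 mg/L.
390 L/s = 0.39 m³/s.
6.7 µg/L = 0.0067 mg/L.
After input B: C = (1.85·0.04009 + 0.39·0.0067) / 2.24 = 0.03427 mg/L.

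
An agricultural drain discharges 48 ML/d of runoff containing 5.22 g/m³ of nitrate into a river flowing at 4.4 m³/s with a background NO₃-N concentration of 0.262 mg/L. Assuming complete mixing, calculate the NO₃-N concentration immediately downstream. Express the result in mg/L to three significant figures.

48 ML/d = 0.5556 m³/s.
By mass balance at complete mixing, C = (0.5556·5.22 + 4.4·0.262) / (0.5556 + 4.4) = 4.053/4.956 = 0.8178 mg/L.

0.818 mg/L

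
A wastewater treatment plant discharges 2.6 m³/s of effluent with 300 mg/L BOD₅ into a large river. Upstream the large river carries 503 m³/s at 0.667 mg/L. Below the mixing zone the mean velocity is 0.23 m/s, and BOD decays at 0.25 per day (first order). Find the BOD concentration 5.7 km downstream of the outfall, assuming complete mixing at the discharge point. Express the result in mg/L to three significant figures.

2.05 mg/L

After complete mixing, C₀ = (2.6·300 + 503·0.667) / 505.6 = 2.206 mg/L.
Travel time t = 5700 m / 0.23 m/s = 2.478e+04 s = 0.2868 d.
C = 2.206·exp(−0.25·0.2868) = 2.206·0.9308 = 2.054 mg/L.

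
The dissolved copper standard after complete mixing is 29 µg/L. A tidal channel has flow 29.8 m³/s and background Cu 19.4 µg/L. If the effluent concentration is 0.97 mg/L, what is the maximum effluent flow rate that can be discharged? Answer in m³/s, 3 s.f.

0.304 m³/s

19.4 µg/L = 0.0194 mg/L.
29 µg/L = 0.029 mg/L.
Mass balance at complete mixing: C_std·(Q_w + Q_r) = Q_w·C_e + Q_r·C_b.
Rearranging, Q_w = Q_r·(C_std − C_b)/(C_e − C_std) = 29.8·(0.029 − 0.0194) / (0.97 − 0.029) = 0.304 m³/s.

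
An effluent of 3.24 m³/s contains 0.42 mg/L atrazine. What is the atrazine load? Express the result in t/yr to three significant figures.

42.9 t/yr

Mass flux = Q·C = 3.24 m³/s × 0.42 g/m³ = 1.361 g/s.
= 1.361 g/s × 31.56 = 42.94 t/yr.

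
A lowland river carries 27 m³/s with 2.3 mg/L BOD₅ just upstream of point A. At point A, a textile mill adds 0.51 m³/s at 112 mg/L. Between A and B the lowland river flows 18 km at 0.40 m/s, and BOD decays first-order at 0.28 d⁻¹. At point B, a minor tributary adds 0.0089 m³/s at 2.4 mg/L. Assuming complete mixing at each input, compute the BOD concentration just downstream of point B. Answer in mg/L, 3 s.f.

3.75 mg/L

After input A: C = (27·2.3 + 0.51·112) / 27.51 = 4.334 mg/L.
Over the 18 km reach to input B (t = 4.5e+04 s = 0.5208 d), decay gives C = 4.334·exp(−0.28·0.5208) = 3.746 mg/L.
After input B: C = (27.51·3.746 + 0.0089·2.4) / 27.52 = 3.745 mg/L.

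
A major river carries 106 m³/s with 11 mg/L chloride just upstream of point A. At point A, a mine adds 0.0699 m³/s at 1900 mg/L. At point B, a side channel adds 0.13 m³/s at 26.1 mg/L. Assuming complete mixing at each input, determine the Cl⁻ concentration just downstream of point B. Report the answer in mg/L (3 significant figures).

12.3 mg/L

After input A: C = (106·11 + 0.0699·1900) / 106.1 = 12.24 mg/L.
After input B: C = (106.1·12.24 + 0.13·26.1) / 106.2 = 12.26 mg/L.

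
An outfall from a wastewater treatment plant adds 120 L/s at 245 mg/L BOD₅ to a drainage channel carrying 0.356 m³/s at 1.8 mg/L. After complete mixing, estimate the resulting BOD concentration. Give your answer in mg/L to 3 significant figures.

63.1 mg/L

120 L/s = 0.12 m³/s.
Conservation of mass across the mixing zone: C = (0.12·245 + 0.356·1.8) / (0.12 + 0.356) = 30.04/0.476 = 63.11 mg/L.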